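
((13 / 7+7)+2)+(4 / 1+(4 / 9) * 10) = 1216 / 63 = 19.30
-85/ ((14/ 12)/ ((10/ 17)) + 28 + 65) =-5100/ 5699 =-0.89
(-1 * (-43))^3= 79507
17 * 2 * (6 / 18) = 34 / 3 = 11.33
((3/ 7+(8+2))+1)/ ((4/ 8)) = 160/ 7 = 22.86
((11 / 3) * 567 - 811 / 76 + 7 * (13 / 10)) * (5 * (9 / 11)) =7104807 / 836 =8498.57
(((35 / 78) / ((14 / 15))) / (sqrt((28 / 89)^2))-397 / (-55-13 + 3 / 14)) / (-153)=-784921 / 16262064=-0.05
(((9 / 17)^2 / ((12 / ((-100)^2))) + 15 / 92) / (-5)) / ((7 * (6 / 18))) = -3728601 / 186116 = -20.03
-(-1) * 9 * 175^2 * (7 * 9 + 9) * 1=19845000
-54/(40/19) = -513/20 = -25.65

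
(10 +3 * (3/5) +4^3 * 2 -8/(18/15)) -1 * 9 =1862/15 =124.13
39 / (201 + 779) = 0.04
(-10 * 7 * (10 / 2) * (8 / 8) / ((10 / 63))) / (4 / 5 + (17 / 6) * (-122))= 4725 / 739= 6.39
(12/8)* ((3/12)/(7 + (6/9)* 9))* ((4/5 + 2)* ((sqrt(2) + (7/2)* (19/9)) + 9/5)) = 0.86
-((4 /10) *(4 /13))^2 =-64 /4225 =-0.02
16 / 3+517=1567 / 3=522.33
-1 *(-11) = 11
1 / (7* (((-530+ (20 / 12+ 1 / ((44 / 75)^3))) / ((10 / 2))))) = -0.00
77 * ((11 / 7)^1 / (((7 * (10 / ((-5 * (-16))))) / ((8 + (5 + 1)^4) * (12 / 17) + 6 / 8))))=127391.65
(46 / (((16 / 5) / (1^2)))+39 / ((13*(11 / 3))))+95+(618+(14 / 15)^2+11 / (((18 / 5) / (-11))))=1529997 / 2200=695.45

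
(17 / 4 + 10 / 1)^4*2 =82468.76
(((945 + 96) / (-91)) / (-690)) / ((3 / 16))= 2776 / 31395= 0.09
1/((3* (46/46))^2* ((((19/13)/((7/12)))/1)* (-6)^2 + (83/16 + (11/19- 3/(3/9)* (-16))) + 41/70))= 138320/299455839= 0.00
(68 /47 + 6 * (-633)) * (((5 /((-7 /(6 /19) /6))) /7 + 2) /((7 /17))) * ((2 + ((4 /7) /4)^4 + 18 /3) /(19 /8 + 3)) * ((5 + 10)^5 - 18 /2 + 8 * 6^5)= -33903933627116240064 /1664380403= -20370303306.87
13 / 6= 2.17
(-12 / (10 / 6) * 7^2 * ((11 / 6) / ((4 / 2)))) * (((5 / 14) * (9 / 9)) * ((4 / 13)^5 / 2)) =-59136 / 371293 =-0.16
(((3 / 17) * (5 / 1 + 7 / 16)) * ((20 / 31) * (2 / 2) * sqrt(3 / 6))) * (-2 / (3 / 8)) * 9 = -7830 * sqrt(2) / 527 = -21.01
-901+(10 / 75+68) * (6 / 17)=-74541 / 85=-876.95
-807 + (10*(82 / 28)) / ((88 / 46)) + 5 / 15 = -731215 / 924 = -791.36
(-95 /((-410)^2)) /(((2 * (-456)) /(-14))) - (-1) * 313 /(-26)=-126276811 /10489440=-12.04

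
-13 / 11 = -1.18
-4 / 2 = -2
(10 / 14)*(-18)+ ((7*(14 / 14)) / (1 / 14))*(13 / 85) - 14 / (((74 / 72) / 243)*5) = -14527252 / 22015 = -659.88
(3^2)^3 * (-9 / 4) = -1640.25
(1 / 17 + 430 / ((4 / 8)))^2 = 213773641 / 289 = 739701.18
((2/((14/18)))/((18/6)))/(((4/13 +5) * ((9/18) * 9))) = 0.04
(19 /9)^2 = 361 /81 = 4.46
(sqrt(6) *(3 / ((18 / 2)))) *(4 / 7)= 4 *sqrt(6) / 21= 0.47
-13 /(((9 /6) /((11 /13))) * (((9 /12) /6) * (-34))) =88 /51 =1.73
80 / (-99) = -80 / 99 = -0.81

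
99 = 99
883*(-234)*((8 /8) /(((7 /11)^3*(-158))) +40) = -223815946419 /27097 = -8259805.38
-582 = -582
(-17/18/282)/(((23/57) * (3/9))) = -323/12972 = -0.02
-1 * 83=-83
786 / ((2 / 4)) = 1572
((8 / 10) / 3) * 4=1.07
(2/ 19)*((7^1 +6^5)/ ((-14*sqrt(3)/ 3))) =-7783*sqrt(3)/ 133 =-101.36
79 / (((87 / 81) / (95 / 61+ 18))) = 2544669 / 1769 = 1438.48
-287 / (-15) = 287 / 15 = 19.13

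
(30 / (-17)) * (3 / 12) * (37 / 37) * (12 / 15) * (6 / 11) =-36 / 187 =-0.19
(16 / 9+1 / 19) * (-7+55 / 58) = -12207 / 1102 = -11.08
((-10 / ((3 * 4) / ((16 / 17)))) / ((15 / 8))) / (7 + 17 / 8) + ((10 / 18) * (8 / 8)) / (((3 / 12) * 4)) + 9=106214 / 11169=9.51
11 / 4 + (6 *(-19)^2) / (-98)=-3793 / 196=-19.35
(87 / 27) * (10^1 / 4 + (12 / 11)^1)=2291 / 198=11.57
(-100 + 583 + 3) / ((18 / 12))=324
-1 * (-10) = 10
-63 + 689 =626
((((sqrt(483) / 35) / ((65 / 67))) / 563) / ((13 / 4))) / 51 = 268*sqrt(483) / 849186975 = 0.00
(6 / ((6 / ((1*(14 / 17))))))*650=9100 / 17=535.29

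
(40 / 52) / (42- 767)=-2 / 1885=-0.00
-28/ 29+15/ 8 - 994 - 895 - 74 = -455205/ 232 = -1962.09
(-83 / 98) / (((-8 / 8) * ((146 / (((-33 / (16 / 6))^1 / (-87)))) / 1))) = 0.00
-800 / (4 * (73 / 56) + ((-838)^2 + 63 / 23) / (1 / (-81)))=257600 / 18315997771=0.00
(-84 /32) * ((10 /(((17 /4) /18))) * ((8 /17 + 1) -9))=241920 /289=837.09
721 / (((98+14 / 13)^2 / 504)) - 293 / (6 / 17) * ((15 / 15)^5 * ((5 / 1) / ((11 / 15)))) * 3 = -788761407 / 46552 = -16943.66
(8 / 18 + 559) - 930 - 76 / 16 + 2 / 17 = -229615 / 612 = -375.19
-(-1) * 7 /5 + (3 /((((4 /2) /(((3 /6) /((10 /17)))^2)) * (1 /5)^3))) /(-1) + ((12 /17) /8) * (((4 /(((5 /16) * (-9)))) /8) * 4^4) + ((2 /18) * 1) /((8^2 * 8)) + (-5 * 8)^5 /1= -102400138.08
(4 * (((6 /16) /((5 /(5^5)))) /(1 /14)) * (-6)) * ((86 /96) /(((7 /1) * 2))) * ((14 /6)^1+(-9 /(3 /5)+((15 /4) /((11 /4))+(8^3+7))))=-225131875 /88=-2558316.76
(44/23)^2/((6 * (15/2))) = 0.08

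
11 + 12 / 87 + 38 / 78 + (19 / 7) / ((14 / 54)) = 1224455 / 55419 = 22.09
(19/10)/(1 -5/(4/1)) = -38/5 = -7.60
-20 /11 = -1.82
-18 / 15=-6 / 5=-1.20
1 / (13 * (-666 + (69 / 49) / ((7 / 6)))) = -343 / 2964312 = -0.00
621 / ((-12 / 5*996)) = -345 / 1328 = -0.26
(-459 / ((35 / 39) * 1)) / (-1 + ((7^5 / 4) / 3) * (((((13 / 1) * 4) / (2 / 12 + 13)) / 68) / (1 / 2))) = -3.16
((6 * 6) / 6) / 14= 0.43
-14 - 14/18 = -133/9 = -14.78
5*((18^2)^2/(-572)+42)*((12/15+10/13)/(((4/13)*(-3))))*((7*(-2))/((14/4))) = -688092/143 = -4811.83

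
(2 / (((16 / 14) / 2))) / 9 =7 / 18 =0.39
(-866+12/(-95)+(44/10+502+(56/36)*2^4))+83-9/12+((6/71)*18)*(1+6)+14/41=-2405258639/9955620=-241.60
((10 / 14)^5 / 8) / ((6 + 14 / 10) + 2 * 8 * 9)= 15625 / 101783192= 0.00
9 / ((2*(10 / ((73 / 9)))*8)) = 73 / 160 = 0.46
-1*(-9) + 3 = 12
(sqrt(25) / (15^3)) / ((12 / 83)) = 83 / 8100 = 0.01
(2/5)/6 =1/15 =0.07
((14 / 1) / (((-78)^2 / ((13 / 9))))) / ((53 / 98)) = 343 / 55809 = 0.01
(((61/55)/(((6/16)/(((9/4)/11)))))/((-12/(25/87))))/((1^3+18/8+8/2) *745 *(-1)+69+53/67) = 40870/15041303937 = 0.00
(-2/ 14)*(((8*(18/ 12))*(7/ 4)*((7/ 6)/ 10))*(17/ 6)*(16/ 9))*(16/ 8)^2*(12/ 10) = -8.46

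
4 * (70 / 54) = 140 / 27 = 5.19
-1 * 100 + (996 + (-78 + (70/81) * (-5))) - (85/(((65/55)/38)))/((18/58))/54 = 2055227/3159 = 650.59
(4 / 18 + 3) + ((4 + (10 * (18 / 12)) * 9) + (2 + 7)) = 1361 / 9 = 151.22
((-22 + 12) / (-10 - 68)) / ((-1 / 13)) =-1.67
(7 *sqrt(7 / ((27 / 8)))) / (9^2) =14 *sqrt(42) / 729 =0.12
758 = 758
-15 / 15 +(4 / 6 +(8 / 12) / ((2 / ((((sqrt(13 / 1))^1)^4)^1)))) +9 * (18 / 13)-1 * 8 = 786 / 13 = 60.46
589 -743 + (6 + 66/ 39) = -1902/ 13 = -146.31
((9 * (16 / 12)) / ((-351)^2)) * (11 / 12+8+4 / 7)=797 / 862407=0.00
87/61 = 1.43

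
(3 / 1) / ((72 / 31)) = 31 / 24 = 1.29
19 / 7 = 2.71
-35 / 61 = -0.57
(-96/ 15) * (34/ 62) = -544/ 155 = -3.51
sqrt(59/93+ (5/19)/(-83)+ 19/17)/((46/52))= 26 *sqrt(10871473216245)/57344451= 1.49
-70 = -70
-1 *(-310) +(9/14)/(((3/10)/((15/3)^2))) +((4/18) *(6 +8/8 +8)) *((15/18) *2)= 23255/63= 369.13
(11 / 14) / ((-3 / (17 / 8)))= -187 / 336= -0.56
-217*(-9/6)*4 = 1302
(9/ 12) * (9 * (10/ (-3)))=-45/ 2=-22.50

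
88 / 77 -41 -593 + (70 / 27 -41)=-126869 / 189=-671.26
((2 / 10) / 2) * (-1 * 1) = -1 / 10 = -0.10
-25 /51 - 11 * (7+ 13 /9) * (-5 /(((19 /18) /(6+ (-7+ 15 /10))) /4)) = 44855 /51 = 879.51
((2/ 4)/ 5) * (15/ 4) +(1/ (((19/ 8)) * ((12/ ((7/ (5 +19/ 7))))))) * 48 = 7811/ 4104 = 1.90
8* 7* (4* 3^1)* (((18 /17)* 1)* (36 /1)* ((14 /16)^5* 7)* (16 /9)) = 22235661 /136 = 163497.51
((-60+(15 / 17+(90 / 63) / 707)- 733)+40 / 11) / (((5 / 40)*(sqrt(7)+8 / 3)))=-140104009728 / 925463+52539003648*sqrt(7) / 925463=-1187.38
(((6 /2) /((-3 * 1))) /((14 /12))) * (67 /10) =-201 /35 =-5.74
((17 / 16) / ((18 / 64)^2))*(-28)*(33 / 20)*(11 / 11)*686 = -57470336 / 135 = -425706.19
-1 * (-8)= 8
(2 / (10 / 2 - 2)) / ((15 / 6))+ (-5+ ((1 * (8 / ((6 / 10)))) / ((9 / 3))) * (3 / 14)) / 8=-0.24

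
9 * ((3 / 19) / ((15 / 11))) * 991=98109 / 95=1032.73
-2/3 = -0.67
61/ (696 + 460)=61/ 1156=0.05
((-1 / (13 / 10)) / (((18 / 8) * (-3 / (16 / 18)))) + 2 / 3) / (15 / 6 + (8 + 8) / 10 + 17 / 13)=24260 / 170829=0.14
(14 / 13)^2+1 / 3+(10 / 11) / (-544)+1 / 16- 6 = -4.45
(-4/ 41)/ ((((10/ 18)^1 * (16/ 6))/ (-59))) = 1593/ 410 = 3.89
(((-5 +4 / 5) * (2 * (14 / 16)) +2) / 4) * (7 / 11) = -749 / 880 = -0.85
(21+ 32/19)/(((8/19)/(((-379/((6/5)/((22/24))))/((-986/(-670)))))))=-3009705325/283968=-10598.75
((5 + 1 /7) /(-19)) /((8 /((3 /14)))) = -27 /3724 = -0.01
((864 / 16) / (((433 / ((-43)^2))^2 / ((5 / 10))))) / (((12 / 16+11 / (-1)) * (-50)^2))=-92307627 / 4804405625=-0.02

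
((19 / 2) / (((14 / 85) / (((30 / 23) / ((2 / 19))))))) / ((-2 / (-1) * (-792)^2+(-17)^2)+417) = 460275 / 808370696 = 0.00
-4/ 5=-0.80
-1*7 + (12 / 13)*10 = 29 / 13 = 2.23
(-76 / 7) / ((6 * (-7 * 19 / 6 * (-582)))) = -2 / 14259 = -0.00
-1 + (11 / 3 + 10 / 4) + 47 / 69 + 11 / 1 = 775 / 46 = 16.85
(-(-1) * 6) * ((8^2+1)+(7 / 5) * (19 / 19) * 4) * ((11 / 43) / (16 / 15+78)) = 34947 / 25499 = 1.37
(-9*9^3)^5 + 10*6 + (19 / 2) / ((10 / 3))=-243153309181138574763 / 20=-12157665459056928738.15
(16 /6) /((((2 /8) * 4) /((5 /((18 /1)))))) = 20 /27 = 0.74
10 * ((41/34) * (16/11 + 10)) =138.13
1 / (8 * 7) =1 / 56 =0.02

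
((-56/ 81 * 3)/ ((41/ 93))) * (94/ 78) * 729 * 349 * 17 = -13070304072/ 533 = -24522146.48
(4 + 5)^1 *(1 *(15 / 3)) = 45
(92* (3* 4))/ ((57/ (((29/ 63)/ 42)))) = 5336/ 25137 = 0.21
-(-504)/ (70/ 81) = 2916/ 5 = 583.20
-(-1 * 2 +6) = -4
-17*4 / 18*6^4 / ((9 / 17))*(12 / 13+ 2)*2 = -702848 / 13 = -54065.23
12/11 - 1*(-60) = 672/11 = 61.09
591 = 591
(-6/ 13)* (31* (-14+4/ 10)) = 194.58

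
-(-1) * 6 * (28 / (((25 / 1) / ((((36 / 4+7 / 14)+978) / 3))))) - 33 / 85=187987 / 85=2211.61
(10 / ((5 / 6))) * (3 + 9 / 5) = 288 / 5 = 57.60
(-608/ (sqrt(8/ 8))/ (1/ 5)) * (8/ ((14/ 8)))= -13897.14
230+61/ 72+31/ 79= 1315291/ 5688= 231.24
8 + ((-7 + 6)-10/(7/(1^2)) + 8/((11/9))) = 12.12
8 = 8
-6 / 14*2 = -0.86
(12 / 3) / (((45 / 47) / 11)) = 2068 / 45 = 45.96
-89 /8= -11.12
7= 7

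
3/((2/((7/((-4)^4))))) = 21/512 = 0.04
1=1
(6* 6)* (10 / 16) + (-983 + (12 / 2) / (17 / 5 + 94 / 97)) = -4064779 / 4238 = -959.13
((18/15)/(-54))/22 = -1/990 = -0.00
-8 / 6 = -4 / 3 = -1.33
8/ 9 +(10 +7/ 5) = 553/ 45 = 12.29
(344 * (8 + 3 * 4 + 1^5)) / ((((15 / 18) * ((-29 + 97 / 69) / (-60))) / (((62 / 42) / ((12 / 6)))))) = 1655586 / 119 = 13912.49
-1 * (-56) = 56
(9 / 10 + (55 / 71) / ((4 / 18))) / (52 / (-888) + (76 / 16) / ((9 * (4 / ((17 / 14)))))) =116139744 / 2691965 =43.14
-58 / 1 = -58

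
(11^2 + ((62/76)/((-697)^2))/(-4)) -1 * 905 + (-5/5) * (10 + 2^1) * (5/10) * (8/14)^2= -2843840385135/3618305432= -785.96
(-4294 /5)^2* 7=129069052 /25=5162762.08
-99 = -99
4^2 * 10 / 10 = 16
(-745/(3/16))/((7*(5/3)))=-2384/7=-340.57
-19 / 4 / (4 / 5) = -95 / 16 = -5.94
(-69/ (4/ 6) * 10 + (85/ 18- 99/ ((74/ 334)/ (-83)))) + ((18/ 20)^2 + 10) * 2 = 300356699/ 8325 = 36078.88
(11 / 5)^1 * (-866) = -9526 / 5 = -1905.20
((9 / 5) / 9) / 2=1 / 10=0.10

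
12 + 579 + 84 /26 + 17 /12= 92921 /156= 595.65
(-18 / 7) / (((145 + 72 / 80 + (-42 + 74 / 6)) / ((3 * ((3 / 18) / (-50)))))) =27 / 122045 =0.00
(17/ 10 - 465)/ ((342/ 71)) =-328943/ 3420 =-96.18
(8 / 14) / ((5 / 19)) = 76 / 35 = 2.17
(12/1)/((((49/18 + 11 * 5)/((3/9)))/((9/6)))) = 108/1039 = 0.10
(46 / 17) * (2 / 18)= 46 / 153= 0.30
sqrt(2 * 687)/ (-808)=-sqrt(1374)/ 808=-0.05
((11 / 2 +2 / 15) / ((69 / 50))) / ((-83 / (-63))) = 5915 / 1909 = 3.10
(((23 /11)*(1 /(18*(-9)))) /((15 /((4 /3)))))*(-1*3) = 46 /13365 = 0.00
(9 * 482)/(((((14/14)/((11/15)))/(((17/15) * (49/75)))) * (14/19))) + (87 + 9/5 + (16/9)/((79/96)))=162330823/49375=3287.71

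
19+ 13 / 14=279 / 14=19.93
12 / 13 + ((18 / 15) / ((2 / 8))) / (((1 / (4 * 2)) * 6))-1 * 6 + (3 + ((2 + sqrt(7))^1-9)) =-174 / 65 + sqrt(7) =-0.03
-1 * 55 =-55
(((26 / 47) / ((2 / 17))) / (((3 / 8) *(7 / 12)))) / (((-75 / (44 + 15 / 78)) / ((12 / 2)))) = -625056 / 8225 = -75.99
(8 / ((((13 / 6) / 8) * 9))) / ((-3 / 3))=-128 / 39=-3.28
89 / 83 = 1.07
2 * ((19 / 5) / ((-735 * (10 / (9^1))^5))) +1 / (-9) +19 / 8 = 2.26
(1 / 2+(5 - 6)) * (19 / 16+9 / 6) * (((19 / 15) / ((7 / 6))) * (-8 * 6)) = 2451 / 35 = 70.03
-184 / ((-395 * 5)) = 184 / 1975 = 0.09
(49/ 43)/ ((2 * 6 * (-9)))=-49/ 4644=-0.01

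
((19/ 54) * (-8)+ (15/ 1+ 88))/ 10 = 541/ 54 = 10.02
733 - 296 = 437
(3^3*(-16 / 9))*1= -48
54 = 54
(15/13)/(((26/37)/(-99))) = -54945/338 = -162.56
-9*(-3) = 27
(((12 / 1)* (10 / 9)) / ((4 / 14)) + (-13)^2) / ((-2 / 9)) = -1941 / 2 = -970.50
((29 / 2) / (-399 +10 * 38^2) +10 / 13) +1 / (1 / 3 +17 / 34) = 3596381 / 1825330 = 1.97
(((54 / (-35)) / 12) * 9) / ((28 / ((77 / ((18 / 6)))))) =-297 / 280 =-1.06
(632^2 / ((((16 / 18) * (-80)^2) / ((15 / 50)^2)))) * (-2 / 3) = -168507 / 40000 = -4.21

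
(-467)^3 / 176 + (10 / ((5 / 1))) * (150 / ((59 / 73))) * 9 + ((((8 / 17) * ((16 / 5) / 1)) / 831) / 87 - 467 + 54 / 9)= -36743056753007893 / 63812224080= -575799.66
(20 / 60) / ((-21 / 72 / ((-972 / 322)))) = 3888 / 1127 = 3.45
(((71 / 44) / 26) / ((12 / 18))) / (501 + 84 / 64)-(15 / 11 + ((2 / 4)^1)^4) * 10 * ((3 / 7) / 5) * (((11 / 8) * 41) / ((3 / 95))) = -374532834757 / 171627456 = -2182.24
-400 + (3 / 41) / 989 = -16219597 / 40549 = -400.00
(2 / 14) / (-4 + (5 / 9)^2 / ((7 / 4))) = -0.04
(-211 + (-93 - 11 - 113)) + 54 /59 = -25198 /59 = -427.08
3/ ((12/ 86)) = 43/ 2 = 21.50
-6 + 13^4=28555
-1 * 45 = -45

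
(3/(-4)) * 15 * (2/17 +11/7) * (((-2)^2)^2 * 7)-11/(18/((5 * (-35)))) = -618515/306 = -2021.29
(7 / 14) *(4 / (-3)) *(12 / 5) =-8 / 5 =-1.60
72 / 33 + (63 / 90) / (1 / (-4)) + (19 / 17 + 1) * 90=177622 / 935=189.97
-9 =-9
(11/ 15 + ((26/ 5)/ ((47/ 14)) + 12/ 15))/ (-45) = -2173/ 31725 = -0.07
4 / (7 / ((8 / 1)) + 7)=0.51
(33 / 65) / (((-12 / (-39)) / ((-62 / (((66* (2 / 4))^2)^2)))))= -31 / 359370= -0.00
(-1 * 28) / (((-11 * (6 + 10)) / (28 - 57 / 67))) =12733 / 2948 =4.32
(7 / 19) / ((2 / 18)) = 63 / 19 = 3.32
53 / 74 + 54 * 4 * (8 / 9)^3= 304535 / 1998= 152.42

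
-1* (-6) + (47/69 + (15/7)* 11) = 30.25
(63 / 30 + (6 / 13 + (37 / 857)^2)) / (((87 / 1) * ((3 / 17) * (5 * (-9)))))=-4160741279 / 1121393455650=-0.00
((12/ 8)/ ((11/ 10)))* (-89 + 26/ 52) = -2655/ 22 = -120.68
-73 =-73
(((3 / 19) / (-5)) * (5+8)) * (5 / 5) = -39 / 95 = -0.41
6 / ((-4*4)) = -3 / 8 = -0.38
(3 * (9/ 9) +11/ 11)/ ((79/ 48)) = 192/ 79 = 2.43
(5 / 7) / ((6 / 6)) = 5 / 7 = 0.71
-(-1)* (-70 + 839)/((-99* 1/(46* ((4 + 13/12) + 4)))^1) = -1927883/594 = -3245.59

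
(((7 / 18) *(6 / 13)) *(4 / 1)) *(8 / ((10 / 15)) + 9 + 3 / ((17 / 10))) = 3612 / 221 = 16.34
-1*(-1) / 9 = 1 / 9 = 0.11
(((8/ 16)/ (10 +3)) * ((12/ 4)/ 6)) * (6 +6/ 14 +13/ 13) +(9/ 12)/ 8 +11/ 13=3153/ 2912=1.08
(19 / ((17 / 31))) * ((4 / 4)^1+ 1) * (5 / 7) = 5890 / 119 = 49.50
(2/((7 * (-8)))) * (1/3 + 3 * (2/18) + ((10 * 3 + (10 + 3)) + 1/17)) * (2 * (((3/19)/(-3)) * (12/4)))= 0.49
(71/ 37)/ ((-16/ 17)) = -1207/ 592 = -2.04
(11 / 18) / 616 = 1 / 1008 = 0.00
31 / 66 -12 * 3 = -2345 / 66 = -35.53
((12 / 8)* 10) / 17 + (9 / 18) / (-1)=13 / 34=0.38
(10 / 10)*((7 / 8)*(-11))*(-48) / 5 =462 / 5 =92.40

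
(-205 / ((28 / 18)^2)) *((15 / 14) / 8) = -249075 / 21952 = -11.35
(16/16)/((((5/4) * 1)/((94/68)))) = 94/85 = 1.11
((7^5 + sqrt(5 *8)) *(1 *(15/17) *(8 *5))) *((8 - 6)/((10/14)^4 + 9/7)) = 767662.12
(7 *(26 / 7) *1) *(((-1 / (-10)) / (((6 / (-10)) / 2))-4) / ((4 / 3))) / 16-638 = -20585 / 32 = -643.28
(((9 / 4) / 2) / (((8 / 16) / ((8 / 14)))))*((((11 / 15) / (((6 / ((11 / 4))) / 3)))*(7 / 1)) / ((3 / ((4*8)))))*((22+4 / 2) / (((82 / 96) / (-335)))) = -37357056 / 41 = -911147.71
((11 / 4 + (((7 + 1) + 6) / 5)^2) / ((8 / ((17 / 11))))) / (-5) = -18003 / 44000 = -0.41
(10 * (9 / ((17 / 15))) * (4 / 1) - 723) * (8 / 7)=-55128 / 119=-463.26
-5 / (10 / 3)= -3 / 2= -1.50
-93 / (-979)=93 / 979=0.09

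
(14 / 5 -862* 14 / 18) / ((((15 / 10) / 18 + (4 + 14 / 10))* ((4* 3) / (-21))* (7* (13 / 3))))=4292 / 611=7.02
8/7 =1.14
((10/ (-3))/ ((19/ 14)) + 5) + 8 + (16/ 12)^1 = 677/ 57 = 11.88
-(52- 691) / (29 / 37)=23643 / 29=815.28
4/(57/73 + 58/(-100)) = 14600/733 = 19.92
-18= -18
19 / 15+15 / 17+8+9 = 4883 / 255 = 19.15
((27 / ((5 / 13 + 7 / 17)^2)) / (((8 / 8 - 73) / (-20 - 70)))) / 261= 732615 / 3593216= 0.20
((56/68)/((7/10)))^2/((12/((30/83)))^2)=2500/1990921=0.00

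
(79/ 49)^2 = 6241/ 2401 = 2.60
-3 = -3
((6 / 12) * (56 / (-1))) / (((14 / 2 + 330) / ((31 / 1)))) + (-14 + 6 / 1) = -3564 / 337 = -10.58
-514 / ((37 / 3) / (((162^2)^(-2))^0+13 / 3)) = -8224 / 37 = -222.27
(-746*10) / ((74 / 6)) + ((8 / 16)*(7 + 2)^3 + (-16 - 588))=-62483 / 74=-844.36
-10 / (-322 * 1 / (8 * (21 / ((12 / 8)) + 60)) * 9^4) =2960 / 1056321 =0.00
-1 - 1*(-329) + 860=1188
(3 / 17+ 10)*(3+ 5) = 1384 / 17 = 81.41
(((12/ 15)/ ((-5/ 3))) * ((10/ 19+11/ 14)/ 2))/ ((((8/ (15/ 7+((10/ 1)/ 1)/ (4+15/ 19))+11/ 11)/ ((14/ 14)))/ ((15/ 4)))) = -11517/ 28196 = -0.41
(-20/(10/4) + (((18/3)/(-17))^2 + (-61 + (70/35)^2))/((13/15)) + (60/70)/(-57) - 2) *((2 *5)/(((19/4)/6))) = -9071073360/9493939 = -955.46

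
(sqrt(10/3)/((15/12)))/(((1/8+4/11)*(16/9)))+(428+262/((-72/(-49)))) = 66*sqrt(30)/215+21827/36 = 607.99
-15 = -15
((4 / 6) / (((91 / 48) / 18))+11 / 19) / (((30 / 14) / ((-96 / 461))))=-76448 / 113867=-0.67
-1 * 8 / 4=-2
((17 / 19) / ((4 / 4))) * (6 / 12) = 17 / 38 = 0.45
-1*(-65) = 65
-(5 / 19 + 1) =-24 / 19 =-1.26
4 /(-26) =-2 /13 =-0.15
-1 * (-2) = 2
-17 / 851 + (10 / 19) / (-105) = -0.02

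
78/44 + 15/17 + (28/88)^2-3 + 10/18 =23095/74052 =0.31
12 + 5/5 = 13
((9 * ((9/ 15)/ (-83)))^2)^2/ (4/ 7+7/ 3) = 11160261/ 1809348488125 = 0.00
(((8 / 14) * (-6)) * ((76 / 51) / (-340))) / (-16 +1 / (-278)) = -42256 / 45001635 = -0.00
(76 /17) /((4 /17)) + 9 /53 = 1016 /53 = 19.17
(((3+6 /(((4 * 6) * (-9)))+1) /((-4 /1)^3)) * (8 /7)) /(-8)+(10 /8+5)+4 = 165455 /16128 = 10.26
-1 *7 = -7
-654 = -654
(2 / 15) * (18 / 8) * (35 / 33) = 7 / 22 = 0.32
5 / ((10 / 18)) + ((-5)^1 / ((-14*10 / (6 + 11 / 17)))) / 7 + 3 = 40097 / 3332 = 12.03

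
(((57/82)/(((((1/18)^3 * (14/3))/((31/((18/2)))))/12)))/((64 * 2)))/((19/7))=67797/656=103.35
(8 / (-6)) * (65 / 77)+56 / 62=-1592 / 7161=-0.22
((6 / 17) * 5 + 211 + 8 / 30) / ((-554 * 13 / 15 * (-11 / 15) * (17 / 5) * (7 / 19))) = 77410275 / 160266106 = 0.48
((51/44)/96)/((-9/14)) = -119/6336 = -0.02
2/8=1/4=0.25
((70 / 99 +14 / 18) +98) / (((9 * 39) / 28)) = 91924 / 11583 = 7.94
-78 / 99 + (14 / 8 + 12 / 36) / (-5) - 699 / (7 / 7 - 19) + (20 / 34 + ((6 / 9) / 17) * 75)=41.16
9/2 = 4.50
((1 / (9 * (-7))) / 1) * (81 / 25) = -9 / 175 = -0.05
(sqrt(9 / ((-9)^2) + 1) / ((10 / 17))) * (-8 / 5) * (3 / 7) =-68 * sqrt(10) / 175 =-1.23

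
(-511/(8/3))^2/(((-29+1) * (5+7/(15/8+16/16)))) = -857969/4864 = -176.39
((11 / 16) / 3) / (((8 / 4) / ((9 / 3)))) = 11 / 32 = 0.34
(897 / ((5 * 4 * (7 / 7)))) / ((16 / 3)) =2691 / 320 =8.41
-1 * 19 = -19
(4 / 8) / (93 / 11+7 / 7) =11 / 208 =0.05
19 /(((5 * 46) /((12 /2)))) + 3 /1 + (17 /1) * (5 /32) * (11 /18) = 339077 /66240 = 5.12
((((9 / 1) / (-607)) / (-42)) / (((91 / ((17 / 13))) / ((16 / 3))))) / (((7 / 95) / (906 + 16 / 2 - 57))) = 11072440 / 35185969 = 0.31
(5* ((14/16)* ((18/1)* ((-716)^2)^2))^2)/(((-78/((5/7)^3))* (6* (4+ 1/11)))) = -1483976086755308975488000/91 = -16307429524783615115252.75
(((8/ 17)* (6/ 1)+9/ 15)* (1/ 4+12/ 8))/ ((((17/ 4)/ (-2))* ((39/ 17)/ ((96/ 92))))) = -32592/ 25415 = -1.28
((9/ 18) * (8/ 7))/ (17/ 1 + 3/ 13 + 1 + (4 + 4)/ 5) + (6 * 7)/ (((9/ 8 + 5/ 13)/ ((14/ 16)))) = 34526726/ 1416611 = 24.37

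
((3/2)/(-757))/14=-3/21196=-0.00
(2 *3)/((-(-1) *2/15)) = 45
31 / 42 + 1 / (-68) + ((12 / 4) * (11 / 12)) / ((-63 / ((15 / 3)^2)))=-394 / 1071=-0.37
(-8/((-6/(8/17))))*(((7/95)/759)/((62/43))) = 0.00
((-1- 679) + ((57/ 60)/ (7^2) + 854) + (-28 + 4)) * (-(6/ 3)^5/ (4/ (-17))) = 20402.64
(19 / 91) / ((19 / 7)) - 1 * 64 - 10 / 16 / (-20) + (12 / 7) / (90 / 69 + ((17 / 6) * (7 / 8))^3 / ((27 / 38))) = -145173973653407 / 2274866755616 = -63.82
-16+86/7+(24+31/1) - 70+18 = -5/7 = -0.71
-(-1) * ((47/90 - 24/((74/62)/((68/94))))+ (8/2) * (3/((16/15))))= -868339/313020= -2.77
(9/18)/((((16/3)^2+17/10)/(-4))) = -180/2713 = -0.07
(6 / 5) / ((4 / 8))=12 / 5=2.40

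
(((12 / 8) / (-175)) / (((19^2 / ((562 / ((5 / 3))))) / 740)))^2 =140094501264 / 3991080625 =35.10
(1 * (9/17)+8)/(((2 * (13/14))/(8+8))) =16240/221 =73.48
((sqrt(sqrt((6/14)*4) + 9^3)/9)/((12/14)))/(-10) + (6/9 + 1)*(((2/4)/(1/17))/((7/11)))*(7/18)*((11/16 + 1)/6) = 935/384 - sqrt(14*sqrt(21) + 35721)/540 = 2.08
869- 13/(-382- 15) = 345006/397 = 869.03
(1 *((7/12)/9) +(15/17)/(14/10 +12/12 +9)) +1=39845/34884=1.14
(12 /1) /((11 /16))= 192 /11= 17.45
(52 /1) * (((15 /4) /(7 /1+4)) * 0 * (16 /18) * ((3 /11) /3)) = 0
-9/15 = -3/5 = -0.60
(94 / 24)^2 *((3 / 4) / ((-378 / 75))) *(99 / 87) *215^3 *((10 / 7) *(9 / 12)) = -27660402.52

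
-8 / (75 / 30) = -16 / 5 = -3.20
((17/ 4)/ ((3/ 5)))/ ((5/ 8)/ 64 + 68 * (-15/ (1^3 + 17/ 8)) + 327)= 54400/ 4683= 11.62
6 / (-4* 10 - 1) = -6 / 41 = -0.15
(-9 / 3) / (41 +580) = -0.00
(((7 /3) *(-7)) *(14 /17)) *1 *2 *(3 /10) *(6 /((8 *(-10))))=1029 /1700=0.61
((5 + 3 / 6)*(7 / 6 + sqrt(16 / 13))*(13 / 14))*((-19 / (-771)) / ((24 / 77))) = 2299*sqrt(13) / 18504 + 209209 / 444096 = 0.92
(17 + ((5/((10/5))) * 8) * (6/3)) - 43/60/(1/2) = 1667/30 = 55.57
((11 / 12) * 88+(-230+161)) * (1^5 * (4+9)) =455 / 3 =151.67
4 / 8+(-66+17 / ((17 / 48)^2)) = 2381 / 34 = 70.03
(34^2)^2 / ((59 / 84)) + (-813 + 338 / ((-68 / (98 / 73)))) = 139244994358 / 73219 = 1901760.39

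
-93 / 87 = -1.07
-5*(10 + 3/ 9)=-155/ 3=-51.67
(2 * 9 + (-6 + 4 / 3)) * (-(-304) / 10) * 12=4864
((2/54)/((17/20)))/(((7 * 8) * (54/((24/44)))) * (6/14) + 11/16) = 320/17454393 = 0.00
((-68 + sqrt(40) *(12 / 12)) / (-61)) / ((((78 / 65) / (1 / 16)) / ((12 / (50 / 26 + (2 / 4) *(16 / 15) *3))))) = 5525 / 27938-325 *sqrt(10) / 55876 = 0.18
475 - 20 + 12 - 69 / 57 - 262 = 3872 / 19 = 203.79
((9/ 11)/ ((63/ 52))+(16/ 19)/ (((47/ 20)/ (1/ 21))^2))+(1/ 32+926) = 6037720101865/ 6515242272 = 926.71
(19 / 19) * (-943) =-943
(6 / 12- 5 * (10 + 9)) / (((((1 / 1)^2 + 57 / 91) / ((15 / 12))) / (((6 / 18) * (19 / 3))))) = -181545 / 1184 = -153.33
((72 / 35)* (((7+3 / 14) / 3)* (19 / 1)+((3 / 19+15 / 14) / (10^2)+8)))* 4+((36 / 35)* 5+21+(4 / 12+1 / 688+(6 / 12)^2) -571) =-24590337967 / 240198000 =-102.38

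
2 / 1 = 2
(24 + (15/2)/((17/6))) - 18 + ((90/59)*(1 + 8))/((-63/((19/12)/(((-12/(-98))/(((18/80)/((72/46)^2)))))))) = 38769115/4621824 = 8.39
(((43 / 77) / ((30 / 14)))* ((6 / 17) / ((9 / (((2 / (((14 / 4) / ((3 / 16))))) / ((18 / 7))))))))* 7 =301 / 100980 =0.00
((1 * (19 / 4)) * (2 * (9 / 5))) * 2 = 171 / 5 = 34.20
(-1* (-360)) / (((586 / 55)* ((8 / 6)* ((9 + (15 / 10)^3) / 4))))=2400 / 293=8.19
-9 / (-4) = 9 / 4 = 2.25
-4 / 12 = -1 / 3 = -0.33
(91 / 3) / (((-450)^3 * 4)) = -91 / 1093500000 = -0.00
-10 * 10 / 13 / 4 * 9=-225 / 13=-17.31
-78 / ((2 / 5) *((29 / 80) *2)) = -7800 / 29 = -268.97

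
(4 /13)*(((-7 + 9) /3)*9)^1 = 24 /13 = 1.85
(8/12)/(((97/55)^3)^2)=55361281250/2498916014787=0.02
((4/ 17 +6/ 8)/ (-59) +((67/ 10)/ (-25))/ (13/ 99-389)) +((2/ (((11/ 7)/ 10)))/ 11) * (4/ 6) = 661710054053/ 876043645125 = 0.76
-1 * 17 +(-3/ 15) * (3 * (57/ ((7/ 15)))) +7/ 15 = -9431/ 105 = -89.82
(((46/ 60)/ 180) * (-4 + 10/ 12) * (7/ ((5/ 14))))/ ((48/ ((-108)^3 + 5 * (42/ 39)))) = 175331635409/ 25272000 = 6937.78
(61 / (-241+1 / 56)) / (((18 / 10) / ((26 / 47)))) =-0.08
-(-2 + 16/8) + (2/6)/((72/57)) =19/72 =0.26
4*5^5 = 12500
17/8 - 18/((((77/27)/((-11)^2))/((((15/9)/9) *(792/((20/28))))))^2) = -10929447919/8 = -1366180989.88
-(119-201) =82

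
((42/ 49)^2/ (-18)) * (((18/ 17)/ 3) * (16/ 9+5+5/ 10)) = -262/ 2499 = -0.10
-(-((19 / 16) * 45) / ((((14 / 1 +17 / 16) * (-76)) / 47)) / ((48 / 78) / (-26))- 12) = 403707 / 3856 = 104.70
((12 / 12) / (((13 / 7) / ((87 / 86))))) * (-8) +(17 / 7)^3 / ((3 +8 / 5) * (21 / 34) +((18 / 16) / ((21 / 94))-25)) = -5798205872 / 1116265423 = -5.19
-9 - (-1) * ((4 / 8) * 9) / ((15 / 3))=-81 / 10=-8.10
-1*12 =-12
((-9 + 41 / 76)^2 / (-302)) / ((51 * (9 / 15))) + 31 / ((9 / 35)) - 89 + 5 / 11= 31316911867 / 978581472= 32.00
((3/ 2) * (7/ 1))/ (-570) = -7/ 380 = -0.02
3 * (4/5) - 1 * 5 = -13/5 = -2.60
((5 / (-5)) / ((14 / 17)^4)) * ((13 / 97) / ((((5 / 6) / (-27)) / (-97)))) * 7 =-87947613 / 13720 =-6410.18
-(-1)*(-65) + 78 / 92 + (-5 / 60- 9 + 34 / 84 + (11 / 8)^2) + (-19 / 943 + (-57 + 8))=-50678895 / 422464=-119.96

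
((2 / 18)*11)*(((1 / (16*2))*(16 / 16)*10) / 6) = 55 / 864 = 0.06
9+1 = 10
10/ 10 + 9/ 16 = 25/ 16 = 1.56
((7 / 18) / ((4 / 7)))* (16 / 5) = 98 / 45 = 2.18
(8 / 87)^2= 64 / 7569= 0.01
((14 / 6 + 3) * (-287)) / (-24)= 574 / 9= 63.78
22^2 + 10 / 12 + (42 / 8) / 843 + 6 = 1655111 / 3372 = 490.84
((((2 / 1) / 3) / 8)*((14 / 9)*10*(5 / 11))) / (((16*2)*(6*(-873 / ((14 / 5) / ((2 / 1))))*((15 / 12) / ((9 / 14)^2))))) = -1 / 614592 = -0.00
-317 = -317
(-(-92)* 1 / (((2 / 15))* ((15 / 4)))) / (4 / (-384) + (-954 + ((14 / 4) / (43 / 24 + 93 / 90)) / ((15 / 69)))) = -1996032 / 10287281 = -0.19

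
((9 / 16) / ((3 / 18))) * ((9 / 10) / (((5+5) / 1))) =243 / 800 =0.30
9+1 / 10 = 9.10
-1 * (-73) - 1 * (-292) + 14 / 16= 2927 / 8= 365.88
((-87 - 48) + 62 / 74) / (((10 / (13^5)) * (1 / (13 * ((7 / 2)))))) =-41930489783 / 185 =-226651296.12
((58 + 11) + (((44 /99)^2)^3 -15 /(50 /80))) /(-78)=-23918941 /41452398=-0.58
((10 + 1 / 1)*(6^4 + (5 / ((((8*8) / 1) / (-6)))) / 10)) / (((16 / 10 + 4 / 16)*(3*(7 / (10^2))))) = 38014625 / 1036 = 36693.65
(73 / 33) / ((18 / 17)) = 1241 / 594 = 2.09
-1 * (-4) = 4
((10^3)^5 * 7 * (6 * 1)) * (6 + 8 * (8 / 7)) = 636000000000000000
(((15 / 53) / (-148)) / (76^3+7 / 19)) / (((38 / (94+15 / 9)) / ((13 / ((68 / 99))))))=-1846845 / 8897566357984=-0.00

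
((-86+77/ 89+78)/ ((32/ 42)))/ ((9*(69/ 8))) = -4445/ 36846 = -0.12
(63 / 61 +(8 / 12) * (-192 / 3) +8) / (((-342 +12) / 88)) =4924 / 549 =8.97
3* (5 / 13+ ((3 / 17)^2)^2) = 1255974 / 1085773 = 1.16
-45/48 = -15/16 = -0.94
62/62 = 1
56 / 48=7 / 6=1.17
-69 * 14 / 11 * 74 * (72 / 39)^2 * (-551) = 22687305984 / 1859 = 12204037.65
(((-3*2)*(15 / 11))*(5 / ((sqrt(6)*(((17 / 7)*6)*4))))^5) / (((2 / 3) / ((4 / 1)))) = -262609375*sqrt(6) / 248727323344896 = -0.00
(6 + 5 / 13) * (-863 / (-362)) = 71629 / 4706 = 15.22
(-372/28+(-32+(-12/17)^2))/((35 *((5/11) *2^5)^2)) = -2192641/362521600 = -0.01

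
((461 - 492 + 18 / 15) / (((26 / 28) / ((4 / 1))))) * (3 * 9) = -3465.97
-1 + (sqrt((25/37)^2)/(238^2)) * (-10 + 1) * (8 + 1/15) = -2097643/2095828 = -1.00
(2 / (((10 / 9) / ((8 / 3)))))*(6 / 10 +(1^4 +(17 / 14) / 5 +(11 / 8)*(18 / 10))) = 20.73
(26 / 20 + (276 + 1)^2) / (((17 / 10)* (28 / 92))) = 17647969 / 119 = 148302.26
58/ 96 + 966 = 46397/ 48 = 966.60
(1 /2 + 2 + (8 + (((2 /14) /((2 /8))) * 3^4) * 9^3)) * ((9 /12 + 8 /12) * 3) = 8033163 /56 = 143449.34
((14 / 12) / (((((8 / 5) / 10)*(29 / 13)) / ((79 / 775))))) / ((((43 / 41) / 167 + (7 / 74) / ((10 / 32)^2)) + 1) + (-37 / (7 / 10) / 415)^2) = 15369608636520775 / 91847948496043632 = 0.17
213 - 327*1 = -114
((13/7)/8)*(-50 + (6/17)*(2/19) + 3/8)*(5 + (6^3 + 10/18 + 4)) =-241534475/93024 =-2596.47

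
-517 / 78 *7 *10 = -18095 / 39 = -463.97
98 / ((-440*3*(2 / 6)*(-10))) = 49 / 2200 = 0.02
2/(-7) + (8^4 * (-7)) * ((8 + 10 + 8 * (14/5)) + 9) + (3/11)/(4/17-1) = -7089069199/5005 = -1416397.44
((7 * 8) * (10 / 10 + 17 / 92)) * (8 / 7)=1744 / 23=75.83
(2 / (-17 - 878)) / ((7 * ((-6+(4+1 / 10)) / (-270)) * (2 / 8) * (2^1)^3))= -540 / 23807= -0.02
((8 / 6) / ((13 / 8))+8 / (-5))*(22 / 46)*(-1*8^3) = 856064 / 4485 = 190.87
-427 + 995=568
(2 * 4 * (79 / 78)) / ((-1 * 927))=-316 / 36153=-0.01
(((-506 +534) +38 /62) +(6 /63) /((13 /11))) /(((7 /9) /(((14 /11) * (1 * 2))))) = 2913996 /31031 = 93.91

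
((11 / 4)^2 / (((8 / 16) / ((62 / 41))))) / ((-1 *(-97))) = 3751 / 15908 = 0.24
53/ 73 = 0.73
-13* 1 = -13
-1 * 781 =-781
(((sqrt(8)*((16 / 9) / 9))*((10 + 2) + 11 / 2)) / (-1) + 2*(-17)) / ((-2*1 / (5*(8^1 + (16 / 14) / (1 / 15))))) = 35200*sqrt(2) / 81 + 14960 / 7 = 2751.71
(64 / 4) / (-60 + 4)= -2 / 7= -0.29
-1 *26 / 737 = -26 / 737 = -0.04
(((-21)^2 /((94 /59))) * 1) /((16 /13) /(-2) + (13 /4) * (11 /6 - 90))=-579852 /601553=-0.96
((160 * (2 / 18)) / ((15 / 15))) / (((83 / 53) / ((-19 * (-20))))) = 3222400 / 747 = 4313.79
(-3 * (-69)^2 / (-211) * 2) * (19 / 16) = 271377 / 1688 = 160.77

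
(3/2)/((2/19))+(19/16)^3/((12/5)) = 734711/49152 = 14.95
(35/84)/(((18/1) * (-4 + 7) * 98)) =5/63504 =0.00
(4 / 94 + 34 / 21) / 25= 328 / 4935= 0.07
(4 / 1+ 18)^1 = 22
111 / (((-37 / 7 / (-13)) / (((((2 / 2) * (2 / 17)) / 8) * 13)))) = 3549 / 68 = 52.19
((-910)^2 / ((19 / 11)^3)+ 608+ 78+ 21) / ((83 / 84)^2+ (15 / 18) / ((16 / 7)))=15622695428256 / 129792857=120366.37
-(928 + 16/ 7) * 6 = -5581.71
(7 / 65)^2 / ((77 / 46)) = 322 / 46475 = 0.01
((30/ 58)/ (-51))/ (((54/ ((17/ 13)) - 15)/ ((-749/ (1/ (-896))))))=-258.85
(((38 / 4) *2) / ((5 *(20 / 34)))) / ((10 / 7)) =2261 / 500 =4.52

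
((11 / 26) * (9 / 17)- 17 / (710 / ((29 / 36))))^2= 1336953375289 / 31908489537600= 0.04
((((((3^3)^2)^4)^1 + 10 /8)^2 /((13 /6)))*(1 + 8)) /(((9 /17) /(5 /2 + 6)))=1106520098372170113149726547 /208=5319808165250817851681378.00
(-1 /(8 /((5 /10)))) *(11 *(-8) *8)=44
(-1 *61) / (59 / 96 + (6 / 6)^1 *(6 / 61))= -357216 / 4175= -85.56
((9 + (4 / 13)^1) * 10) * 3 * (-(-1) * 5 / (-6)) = -3025 / 13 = -232.69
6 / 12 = 1 / 2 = 0.50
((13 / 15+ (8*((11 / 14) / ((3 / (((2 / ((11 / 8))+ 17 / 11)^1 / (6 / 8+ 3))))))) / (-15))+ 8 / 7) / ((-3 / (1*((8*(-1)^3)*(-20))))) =-101.21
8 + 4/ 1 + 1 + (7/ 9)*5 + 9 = 233/ 9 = 25.89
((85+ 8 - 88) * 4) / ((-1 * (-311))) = 20 / 311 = 0.06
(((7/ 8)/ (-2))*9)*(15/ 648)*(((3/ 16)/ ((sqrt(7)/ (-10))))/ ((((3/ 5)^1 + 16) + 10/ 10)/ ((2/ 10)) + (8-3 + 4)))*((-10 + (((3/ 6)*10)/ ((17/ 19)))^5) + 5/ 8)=1544899643125*sqrt(7)/ 1128252448768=3.62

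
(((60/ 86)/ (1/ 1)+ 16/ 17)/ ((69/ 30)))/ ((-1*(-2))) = 5990/ 16813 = 0.36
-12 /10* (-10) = 12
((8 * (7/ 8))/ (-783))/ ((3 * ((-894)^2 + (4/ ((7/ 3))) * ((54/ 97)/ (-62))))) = -147343/ 39517504745760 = -0.00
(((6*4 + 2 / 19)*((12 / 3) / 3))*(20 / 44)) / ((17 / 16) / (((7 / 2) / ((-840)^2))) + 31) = 9160 / 134322837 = 0.00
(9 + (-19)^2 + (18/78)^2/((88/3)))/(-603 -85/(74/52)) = -203598679/364676312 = -0.56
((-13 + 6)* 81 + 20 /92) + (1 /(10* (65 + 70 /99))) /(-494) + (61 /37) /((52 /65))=-564.72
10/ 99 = 0.10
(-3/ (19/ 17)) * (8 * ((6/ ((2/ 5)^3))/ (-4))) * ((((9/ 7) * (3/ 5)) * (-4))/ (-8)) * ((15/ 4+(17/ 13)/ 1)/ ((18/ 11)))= 33197175/ 55328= 600.01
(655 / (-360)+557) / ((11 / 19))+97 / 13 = 9950155 / 10296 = 966.41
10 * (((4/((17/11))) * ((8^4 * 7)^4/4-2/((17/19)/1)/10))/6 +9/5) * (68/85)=168504807157849744568/289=583061616463147905.08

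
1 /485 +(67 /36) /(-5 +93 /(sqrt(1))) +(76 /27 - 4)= -5356051 /4609440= -1.16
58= 58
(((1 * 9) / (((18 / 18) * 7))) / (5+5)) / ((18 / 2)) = 1 / 70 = 0.01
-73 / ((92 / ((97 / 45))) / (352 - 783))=3051911 / 4140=737.18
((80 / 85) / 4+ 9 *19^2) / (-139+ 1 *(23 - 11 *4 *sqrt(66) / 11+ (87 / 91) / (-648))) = -145624672557000 / 4790975612809+ 85365101622528 *sqrt(66) / 81446585417753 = -21.88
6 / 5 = 1.20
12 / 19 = 0.63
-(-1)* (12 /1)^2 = 144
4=4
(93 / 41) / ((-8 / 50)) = -2325 / 164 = -14.18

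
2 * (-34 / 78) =-34 / 39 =-0.87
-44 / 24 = -11 / 6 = -1.83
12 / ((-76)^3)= -3 / 109744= -0.00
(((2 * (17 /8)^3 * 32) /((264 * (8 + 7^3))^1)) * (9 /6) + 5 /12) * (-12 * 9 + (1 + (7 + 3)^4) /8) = 1926381121 /3953664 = 487.24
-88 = -88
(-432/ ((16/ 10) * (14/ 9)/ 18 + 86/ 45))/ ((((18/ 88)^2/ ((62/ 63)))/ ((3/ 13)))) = -8642304/ 7553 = -1144.22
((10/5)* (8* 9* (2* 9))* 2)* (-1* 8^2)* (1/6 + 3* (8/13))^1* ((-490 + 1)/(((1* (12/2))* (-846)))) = -39307776/611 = -64333.51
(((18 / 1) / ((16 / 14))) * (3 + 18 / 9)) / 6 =105 / 8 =13.12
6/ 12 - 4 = -7/ 2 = -3.50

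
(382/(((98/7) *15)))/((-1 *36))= -191/3780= -0.05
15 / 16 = 0.94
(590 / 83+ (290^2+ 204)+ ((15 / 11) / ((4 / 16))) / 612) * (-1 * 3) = -3925778557 / 15521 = -252933.35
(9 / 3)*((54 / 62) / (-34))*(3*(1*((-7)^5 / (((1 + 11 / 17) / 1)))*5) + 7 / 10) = 247962141 / 21080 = 11762.91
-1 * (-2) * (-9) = -18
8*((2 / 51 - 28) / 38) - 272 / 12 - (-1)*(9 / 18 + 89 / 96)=-280375 / 10336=-27.13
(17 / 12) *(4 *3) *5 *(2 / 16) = 85 / 8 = 10.62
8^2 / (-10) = -32 / 5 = -6.40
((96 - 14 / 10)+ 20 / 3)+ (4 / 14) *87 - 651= -55112 / 105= -524.88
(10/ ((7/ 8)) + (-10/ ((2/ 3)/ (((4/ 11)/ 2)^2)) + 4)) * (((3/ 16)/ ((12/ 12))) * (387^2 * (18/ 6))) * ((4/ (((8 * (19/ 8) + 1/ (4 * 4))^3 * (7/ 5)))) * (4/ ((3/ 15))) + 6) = 7558417.12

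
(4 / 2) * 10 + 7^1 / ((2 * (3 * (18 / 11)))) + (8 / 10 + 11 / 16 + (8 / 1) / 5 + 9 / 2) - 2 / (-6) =61849 / 2160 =28.63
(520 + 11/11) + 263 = 784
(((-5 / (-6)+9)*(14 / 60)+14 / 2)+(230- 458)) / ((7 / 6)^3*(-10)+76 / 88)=1299111 / 89195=14.56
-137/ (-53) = 137/ 53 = 2.58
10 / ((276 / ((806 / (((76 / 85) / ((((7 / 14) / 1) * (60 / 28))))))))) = 856375 / 24472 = 34.99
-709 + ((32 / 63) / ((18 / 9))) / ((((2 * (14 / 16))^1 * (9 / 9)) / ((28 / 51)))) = -2277761 / 3213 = -708.92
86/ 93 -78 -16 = -8656/ 93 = -93.08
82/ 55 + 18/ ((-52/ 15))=-5293/ 1430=-3.70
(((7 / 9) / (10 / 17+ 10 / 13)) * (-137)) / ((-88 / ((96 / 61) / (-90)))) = -211939 / 13587750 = -0.02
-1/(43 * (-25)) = 1/1075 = 0.00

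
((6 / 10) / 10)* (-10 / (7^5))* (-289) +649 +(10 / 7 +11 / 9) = 492861073 / 756315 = 651.66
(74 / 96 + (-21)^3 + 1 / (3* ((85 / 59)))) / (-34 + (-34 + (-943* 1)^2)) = -12593597 / 1209286160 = -0.01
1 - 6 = -5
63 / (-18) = -7 / 2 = -3.50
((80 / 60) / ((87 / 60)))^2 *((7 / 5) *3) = 8960 / 2523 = 3.55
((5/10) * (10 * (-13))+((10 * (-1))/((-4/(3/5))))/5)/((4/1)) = -647/40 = -16.18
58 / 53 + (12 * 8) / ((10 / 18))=46082 / 265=173.89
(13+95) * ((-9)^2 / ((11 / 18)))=157464 / 11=14314.91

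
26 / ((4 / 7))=91 / 2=45.50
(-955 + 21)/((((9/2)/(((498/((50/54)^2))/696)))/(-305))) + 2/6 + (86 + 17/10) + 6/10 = 1151036381/21750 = 52921.21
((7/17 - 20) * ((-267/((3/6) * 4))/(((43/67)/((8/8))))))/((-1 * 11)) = -5957037/16082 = -370.42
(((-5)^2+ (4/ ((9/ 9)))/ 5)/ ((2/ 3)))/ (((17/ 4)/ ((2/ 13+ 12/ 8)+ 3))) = 46827/ 1105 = 42.38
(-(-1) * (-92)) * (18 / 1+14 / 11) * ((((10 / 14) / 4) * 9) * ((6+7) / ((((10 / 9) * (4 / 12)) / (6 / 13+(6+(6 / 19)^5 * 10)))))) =-123820599419064 / 190659623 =-649432.73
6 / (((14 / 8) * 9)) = 8 / 21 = 0.38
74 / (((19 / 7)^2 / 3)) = 10878 / 361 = 30.13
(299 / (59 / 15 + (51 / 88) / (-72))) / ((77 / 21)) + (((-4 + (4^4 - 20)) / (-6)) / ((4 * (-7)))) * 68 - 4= 32114336 / 290157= 110.68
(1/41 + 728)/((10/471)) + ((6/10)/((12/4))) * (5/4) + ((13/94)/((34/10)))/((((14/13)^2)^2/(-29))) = 431520740125471/12584697440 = 34289.32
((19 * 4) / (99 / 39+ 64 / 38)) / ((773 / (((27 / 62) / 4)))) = 126711 / 49986818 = 0.00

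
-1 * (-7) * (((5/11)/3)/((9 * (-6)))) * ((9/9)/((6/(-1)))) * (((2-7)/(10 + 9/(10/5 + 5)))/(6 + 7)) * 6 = -1225/1830114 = -0.00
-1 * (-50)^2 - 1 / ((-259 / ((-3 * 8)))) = -2500.09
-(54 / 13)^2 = -2916 / 169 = -17.25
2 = 2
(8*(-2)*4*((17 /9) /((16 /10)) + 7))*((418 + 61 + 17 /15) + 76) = -39307504 /135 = -291166.70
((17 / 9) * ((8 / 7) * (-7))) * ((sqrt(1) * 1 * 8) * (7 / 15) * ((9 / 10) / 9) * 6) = -7616 / 225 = -33.85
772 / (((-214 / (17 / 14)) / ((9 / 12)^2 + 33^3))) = -269511183 / 1712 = -157424.76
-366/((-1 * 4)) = 183/2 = 91.50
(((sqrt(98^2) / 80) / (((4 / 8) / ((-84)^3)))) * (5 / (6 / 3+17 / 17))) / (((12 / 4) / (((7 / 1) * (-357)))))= 2016033264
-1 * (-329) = 329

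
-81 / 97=-0.84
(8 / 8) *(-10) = -10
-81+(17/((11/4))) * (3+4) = -415/11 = -37.73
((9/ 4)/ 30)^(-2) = 1600/ 9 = 177.78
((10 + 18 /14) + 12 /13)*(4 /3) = 4444 /273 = 16.28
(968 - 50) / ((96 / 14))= 1071 / 8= 133.88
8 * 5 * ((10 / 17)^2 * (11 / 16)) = 2750 / 289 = 9.52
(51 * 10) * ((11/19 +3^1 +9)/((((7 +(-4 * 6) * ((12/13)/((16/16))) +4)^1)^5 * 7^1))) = -9051380754/1704989260625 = -0.01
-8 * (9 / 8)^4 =-6561 / 512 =-12.81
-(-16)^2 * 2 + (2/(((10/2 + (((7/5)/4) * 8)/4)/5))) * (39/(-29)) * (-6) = -274312/551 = -497.84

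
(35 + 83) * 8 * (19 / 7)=17936 / 7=2562.29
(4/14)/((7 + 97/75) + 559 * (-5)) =-150/1463021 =-0.00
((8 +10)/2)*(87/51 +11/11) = 414/17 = 24.35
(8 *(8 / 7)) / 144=4 / 63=0.06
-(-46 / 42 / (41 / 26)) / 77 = 598 / 66297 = 0.01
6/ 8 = 3/ 4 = 0.75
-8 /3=-2.67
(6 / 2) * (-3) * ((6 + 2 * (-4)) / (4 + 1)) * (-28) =-504 / 5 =-100.80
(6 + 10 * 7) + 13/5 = 393/5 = 78.60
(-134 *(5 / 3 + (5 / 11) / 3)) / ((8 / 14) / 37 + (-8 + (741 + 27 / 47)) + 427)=-32623640 / 155406471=-0.21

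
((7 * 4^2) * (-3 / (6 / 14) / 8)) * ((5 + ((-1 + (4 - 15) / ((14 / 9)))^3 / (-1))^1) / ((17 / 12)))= -4369851 / 119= -36721.44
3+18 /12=9 /2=4.50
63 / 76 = 0.83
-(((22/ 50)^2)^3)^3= -5559917313492231481/ 14551915228366851806640625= -0.00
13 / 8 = 1.62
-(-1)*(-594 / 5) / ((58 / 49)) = -14553 / 145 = -100.37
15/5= 3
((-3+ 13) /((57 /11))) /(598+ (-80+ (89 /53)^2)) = 308990 /83390031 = 0.00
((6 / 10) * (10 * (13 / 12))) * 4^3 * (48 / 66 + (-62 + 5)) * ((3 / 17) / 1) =-772512 / 187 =-4131.08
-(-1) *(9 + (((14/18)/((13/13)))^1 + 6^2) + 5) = 457/9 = 50.78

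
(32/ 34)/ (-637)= -16/ 10829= -0.00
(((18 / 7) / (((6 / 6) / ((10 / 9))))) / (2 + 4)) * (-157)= -1570 / 21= -74.76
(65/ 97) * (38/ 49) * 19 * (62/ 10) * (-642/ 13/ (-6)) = 2394874/ 4753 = 503.87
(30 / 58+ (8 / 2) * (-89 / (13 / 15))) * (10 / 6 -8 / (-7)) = -434535 / 377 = -1152.61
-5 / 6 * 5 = -4.17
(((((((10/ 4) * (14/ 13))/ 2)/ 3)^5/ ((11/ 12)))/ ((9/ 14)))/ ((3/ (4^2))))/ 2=735306250/ 8932195701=0.08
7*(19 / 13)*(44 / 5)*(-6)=-35112 / 65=-540.18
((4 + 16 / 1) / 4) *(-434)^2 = 941780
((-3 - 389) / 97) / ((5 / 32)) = -12544 / 485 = -25.86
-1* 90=-90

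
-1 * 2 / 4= -1 / 2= -0.50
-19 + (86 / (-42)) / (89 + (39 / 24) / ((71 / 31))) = -473383 / 24885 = -19.02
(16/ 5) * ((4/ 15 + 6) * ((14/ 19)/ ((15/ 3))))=21056/ 7125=2.96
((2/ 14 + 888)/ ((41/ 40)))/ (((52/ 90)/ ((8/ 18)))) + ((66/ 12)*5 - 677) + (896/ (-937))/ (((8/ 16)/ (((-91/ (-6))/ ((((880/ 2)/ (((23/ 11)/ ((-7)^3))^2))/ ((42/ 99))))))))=3842630413071811/ 225722145719070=17.02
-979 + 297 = -682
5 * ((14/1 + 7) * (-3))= -315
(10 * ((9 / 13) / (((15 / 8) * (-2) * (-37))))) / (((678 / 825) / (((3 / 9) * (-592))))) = -17600 / 1469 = -11.98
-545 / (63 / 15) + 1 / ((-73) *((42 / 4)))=-66309 / 511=-129.76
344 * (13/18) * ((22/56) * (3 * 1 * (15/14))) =313.72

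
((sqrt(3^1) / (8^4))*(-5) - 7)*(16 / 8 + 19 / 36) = -637 / 36 - 455*sqrt(3) / 147456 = -17.70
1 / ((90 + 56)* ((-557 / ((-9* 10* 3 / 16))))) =0.00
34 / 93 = 0.37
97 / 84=1.15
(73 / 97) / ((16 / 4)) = 0.19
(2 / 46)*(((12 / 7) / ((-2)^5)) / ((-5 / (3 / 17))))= 9 / 109480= 0.00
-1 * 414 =-414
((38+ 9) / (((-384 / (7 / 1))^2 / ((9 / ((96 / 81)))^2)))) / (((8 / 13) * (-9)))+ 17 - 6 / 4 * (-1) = 2461202437 / 134217728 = 18.34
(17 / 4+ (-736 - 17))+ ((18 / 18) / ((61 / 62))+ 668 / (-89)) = -16400775 / 21716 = -755.24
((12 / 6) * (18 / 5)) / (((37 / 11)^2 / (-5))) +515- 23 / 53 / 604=22430104661 / 43824428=511.82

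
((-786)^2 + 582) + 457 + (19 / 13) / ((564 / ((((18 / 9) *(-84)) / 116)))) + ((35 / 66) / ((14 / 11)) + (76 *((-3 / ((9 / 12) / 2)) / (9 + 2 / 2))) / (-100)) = 618836.02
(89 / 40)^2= 7921 / 1600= 4.95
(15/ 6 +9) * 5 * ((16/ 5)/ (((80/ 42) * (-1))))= -483/ 5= -96.60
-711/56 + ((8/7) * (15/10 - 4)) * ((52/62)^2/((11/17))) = -9354701/591976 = -15.80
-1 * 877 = -877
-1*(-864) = 864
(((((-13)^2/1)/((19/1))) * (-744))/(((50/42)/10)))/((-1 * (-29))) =-5280912/2755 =-1916.85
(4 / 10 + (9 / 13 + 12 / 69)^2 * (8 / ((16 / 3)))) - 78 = -68368961 / 894010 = -76.47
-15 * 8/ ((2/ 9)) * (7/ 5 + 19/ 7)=-15552/ 7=-2221.71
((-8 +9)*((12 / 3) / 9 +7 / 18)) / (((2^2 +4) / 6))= 5 / 8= 0.62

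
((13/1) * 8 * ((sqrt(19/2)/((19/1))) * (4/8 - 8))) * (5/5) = -390 * sqrt(38)/19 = -126.53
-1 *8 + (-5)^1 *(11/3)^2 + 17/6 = -72.39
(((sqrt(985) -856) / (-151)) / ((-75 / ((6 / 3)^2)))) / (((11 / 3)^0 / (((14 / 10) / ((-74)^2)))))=-5992 / 77519625 + 7 * sqrt(985) / 77519625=-0.00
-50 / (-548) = 25 / 274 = 0.09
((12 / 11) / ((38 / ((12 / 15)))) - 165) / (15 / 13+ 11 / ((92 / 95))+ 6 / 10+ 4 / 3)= -618574788 / 54164231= -11.42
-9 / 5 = -1.80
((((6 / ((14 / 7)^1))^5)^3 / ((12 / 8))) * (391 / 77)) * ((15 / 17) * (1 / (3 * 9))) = 122231430 / 77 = 1587421.17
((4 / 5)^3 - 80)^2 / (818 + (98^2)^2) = 5484672 / 80067390625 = 0.00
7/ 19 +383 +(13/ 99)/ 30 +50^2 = 2883.37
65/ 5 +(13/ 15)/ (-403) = 6044/ 465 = 13.00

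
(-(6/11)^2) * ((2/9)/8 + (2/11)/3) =-35/1331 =-0.03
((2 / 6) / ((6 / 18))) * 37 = 37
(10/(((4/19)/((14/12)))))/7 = 95/12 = 7.92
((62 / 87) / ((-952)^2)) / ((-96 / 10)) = -155 / 1892362752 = -0.00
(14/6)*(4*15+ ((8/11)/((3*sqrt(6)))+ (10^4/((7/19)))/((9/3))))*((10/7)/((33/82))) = 3280*sqrt(6)/9801+ 156833200/2079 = 75437.66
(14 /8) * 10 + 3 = 41 /2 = 20.50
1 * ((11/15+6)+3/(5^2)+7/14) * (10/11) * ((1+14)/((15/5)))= 1103/33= 33.42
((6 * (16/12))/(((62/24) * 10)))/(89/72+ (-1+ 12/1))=3456/136555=0.03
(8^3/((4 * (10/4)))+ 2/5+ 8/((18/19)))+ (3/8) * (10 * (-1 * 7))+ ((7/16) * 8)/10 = 3073/90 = 34.14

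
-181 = -181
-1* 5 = -5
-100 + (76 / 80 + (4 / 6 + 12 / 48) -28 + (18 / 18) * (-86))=-3182 / 15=-212.13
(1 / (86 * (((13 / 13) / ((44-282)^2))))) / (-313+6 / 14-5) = -198254 / 95589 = -2.07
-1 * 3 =-3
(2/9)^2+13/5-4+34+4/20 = 13304/405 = 32.85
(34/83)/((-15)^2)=34/18675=0.00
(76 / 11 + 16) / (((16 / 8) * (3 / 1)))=42 / 11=3.82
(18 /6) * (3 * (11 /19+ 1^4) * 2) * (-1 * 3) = -1620 /19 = -85.26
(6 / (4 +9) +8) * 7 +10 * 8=1810 / 13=139.23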